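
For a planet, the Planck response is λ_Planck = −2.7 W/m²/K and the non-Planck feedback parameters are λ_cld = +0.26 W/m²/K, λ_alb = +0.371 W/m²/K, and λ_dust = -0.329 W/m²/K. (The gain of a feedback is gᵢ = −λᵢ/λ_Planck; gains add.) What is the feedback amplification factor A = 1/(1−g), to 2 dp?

1.13

Convert to gains: g_cld = 0.26/2.7 = 0.0963; g_alb = 0.371/2.7 = 0.1374; g_dust = -0.329/2.7 = -0.1219.
Total gain g = 0.1118.
A = 1/(1 − 0.1118) = 1.13.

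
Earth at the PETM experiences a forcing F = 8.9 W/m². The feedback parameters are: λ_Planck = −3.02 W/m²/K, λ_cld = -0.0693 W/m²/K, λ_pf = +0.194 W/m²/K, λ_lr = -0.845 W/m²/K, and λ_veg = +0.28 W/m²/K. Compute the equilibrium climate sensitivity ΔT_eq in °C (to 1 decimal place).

Net feedback parameter λ = (−3.02) + (-0.0693) + (+0.194) + (-0.845) + (+0.28) = -3.4603 W/m²/K.
ΔT = −F/λ = −8.9/(-3.4603) = 2.6 °C.

2.6 °C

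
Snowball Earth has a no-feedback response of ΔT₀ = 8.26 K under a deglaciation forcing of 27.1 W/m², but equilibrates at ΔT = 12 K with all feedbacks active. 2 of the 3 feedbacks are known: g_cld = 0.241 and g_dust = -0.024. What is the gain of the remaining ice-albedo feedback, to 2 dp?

0.09

Amplification A = ΔT/ΔT₀ = 12/8.26 = 1.453.
Total gain g = 1 − 1/A = 1 − 1/1.453 = 0.3118.
Known gains sum to 0.241 − 0.024 = 0.217.
g_ice = 0.3118 − 0.217 = 0.09.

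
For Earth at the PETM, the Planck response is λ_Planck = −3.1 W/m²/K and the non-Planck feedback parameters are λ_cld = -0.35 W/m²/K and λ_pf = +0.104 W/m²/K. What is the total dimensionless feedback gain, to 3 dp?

Convert to gains: g_cld = -0.35/3.1 = -0.1129; g_pf = 0.104/3.1 = 0.03355.
Total gain g = -0.07935.

-0.079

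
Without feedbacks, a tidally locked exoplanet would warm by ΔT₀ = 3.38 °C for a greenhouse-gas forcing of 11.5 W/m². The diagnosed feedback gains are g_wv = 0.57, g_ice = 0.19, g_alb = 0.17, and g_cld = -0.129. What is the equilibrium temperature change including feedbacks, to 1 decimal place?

17.0 °C

Total gain g = 0.57 + 0.19 + 0.17 − 0.129 = 0.801.
Amplification A = 1/(1 − 0.801) = 5.025.
ΔT = 3.38 × 5.025 = 17.0 °C.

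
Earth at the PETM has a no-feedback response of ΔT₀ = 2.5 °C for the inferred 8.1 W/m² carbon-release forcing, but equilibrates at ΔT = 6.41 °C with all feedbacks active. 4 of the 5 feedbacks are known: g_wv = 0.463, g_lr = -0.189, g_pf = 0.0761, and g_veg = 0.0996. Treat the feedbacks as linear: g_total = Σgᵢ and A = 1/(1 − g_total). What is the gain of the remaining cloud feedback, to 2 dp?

Amplification A = ΔT/ΔT₀ = 6.41/2.5 = 2.564.
Total gain g = 1 − 1/A = 1 − 1/2.564 = 0.61.
Known gains sum to 0.463 − 0.189 + 0.0761 + 0.0996 = 0.4497.
g_cld = 0.61 − 0.4497 = 0.16.

0.16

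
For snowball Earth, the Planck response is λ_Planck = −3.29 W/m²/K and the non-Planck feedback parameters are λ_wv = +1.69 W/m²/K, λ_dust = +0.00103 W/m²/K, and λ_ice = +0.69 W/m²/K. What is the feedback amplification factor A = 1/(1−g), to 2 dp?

Convert to gains: g_wv = 1.69/3.29 = 0.5137; g_dust = 0.00103/3.29 = 0.000313; g_ice = 0.69/3.29 = 0.2097.
Total gain g = 0.723713.
A = 1/(1 − 0.723713) = 3.62.

3.62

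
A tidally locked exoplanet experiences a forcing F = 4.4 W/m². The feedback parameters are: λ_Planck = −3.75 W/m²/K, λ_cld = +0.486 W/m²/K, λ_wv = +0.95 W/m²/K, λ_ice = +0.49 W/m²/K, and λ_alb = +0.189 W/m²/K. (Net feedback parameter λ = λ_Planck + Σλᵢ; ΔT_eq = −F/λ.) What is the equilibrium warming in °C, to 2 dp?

Net feedback parameter λ = (−3.75) + (+0.486) + (+0.95) + (+0.49) + (+0.189) = -1.635 W/m²/K.
ΔT = −F/λ = −4.4/(-1.635) = 2.69 °C.

2.69 °C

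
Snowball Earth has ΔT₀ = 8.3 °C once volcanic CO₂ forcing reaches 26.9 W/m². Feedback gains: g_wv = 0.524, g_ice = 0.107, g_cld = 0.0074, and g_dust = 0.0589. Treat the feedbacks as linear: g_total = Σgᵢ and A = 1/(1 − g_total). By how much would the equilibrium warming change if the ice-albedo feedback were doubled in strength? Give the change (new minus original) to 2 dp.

Original: g = 0.6973, ΔT = 8.3/(1−0.6973) = 27.4199 °C.
With doubled ice-albedo: g' = 0.8043, ΔT' = 8.3/(1−0.8043) = 42.4119 °C.
Change = 42.4119 − 27.4199 = 14.99 °C.

14.99 °C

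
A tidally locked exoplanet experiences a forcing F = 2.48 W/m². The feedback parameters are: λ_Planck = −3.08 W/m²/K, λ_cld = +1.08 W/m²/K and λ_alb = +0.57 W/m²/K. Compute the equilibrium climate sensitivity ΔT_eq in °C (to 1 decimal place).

Net feedback parameter λ = (−3.08) + (+1.08) + (+0.57) = -1.43 W/m²/K.
ΔT = −F/λ = −2.48/(-1.43) = 1.7 °C.

1.7 °C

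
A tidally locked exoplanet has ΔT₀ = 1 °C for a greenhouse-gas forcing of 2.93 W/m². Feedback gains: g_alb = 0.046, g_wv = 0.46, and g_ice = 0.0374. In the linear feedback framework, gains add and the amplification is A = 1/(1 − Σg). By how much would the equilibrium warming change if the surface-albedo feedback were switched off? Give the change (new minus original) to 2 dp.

Original: g = 0.5434, ΔT = 1/(1−0.5434) = 2.1901 °C.
Without surface-albedo: g' = 0.4974, ΔT' = 1/(1−0.4974) = 1.9897 °C.
Change = 1.9897 − 2.1901 = -0.20 °C.

-0.20 °C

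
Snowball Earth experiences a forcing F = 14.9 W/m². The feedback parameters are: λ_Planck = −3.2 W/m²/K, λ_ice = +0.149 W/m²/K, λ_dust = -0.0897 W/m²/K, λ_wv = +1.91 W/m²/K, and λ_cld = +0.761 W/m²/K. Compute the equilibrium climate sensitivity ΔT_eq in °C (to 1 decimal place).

Net feedback parameter λ = (−3.2) + (+0.149) + (-0.0897) + (+1.91) + (+0.761) = -0.4697 W/m²/K.
ΔT = −F/λ = −14.9/(-0.4697) = 31.7 °C.

31.7 °C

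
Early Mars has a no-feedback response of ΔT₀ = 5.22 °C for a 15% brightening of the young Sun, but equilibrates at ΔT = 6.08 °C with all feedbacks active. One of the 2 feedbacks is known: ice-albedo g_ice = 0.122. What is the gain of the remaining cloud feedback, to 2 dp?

0.02

Amplification A = ΔT/ΔT₀ = 6.08/5.22 = 1.165.
Total gain g = 1 − 1/A = 1 − 1/1.165 = 0.1416.
The known gain is 0.122.
g_cld = 0.1416 − 0.122 = 0.02.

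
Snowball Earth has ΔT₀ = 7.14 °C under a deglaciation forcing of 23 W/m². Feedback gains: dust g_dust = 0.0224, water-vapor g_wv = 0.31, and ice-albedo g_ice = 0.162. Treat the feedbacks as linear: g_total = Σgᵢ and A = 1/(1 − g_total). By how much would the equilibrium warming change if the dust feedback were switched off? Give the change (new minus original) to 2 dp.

Original: g = 0.4944, ΔT = 7.14/(1−0.4944) = 14.1218 °C.
Without dust: g' = 0.472, ΔT' = 7.14/(1−0.472) = 13.5227 °C.
Change = 13.5227 − 14.1218 = -0.60 °C.

-0.60 °C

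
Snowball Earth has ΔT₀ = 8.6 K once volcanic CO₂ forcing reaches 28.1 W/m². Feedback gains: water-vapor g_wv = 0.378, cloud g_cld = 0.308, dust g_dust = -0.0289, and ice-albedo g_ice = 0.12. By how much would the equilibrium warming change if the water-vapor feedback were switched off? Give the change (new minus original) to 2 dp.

Original: g = 0.7771, ΔT = 8.6/(1−0.7771) = 38.5823 K.
Without water-vapor: g' = 0.3991, ΔT' = 8.6/(1−0.3991) = 14.3119 K.
Change = 14.3119 − 38.5823 = -24.27 K.

-24.27 K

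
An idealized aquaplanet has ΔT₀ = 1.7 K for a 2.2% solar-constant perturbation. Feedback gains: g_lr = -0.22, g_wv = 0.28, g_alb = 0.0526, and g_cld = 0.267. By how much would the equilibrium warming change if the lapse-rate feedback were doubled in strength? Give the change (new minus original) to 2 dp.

-0.72 K

Original: g = 0.3796, ΔT = 1.7/(1−0.3796) = 2.7402 K.
With doubled lapse-rate: g' = 0.1596, ΔT' = 1.7/(1−0.1596) = 2.0228 K.
Change = 2.0228 − 2.7402 = -0.72 K.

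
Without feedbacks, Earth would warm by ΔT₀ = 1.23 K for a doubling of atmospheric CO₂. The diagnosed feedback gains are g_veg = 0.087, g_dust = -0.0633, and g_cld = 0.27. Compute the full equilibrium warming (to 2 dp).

Total gain g = 0.087 − 0.0633 + 0.27 = 0.2937.
Amplification A = 1/(1 − 0.2937) = 1.416.
ΔT = 1.23 × 1.416 = 1.74 K.

1.74 K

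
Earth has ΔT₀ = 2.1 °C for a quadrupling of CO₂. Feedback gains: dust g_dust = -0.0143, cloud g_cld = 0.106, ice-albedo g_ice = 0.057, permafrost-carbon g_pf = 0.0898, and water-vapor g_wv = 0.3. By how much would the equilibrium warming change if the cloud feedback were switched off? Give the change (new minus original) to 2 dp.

Original: g = 0.5385, ΔT = 2.1/(1−0.5385) = 4.5504 °C.
Without cloud: g' = 0.4325, ΔT' = 2.1/(1−0.4325) = 3.7004 °C.
Change = 3.7004 − 4.5504 = -0.85 °C.

-0.85 °C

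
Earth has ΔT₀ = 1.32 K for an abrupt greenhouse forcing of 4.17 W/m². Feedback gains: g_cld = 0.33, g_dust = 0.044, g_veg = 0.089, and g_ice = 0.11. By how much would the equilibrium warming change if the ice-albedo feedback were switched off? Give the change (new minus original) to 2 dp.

Original: g = 0.573, ΔT = 1.32/(1−0.573) = 3.0913 K.
Without ice-albedo: g' = 0.463, ΔT' = 1.32/(1−0.463) = 2.4581 K.
Change = 2.4581 − 3.0913 = -0.63 K.

-0.63 K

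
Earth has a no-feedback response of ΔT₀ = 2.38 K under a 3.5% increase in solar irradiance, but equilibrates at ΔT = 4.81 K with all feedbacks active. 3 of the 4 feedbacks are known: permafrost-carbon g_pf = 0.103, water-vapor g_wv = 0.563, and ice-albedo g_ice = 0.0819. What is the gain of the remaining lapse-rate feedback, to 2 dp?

Amplification A = ΔT/ΔT₀ = 4.81/2.38 = 2.021.
Total gain g = 1 − 1/A = 1 − 1/2.021 = 0.5052.
Known gains sum to 0.103 + 0.563 + 0.0819 = 0.7479.
g_lr = 0.5052 − 0.7479 = -0.24.

-0.24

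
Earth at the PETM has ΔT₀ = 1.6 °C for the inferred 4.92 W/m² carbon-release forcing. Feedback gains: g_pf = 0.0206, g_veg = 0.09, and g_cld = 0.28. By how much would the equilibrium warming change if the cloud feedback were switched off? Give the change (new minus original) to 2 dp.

-0.83 °C

Original: g = 0.3906, ΔT = 1.6/(1−0.3906) = 2.6255 °C.
Without cloud: g' = 0.1106, ΔT' = 1.6/(1−0.1106) = 1.7990 °C.
Change = 1.7990 − 2.6255 = -0.83 °C.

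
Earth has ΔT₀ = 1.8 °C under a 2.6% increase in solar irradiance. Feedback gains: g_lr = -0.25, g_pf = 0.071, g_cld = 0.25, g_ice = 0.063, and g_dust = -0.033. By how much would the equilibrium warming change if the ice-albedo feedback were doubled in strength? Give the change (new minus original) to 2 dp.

Original: g = 0.101, ΔT = 1.8/(1−0.101) = 2.0022 °C.
With doubled ice-albedo: g' = 0.164, ΔT' = 1.8/(1−0.164) = 2.1531 °C.
Change = 2.1531 − 2.0022 = 0.15 °C.

0.15 °C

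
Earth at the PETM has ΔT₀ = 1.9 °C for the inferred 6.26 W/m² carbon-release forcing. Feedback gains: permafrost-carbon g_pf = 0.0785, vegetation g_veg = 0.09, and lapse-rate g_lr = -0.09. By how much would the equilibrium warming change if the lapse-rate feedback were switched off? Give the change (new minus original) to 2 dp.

Original: g = 0.0785, ΔT = 1.9/(1−0.0785) = 2.0619 °C.
Without lapse-rate: g' = 0.1685, ΔT' = 1.9/(1−0.1685) = 2.2850 °C.
Change = 2.2850 − 2.0619 = 0.22 °C.

0.22 °C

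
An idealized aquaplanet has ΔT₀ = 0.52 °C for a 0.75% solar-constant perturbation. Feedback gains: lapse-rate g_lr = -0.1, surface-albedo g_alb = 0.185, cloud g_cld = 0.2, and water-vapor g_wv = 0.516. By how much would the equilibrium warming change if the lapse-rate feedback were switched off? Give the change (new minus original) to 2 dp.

2.64 °C

Original: g = 0.801, ΔT = 0.52/(1−0.801) = 2.6131 °C.
Without lapse-rate: g' = 0.901, ΔT' = 0.52/(1−0.901) = 5.2525 °C.
Change = 5.2525 − 2.6131 = 2.64 °C.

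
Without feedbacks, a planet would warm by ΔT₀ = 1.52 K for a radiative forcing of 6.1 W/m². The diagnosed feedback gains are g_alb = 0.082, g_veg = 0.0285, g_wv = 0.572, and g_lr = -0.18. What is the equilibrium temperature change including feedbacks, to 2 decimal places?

Total gain g = 0.082 + 0.0285 + 0.572 − 0.18 = 0.5025.
Amplification A = 1/(1 − 0.5025) = 2.01.
ΔT = 1.52 × 2.01 = 3.06 K.

3.06 K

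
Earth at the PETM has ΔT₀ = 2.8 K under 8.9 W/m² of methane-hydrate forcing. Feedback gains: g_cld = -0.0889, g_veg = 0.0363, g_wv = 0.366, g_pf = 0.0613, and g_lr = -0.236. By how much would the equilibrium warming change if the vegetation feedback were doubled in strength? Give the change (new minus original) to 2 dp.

0.14 K

Original: g = 0.1387, ΔT = 2.8/(1−0.1387) = 3.2509 K.
With doubled vegetation: g' = 0.175, ΔT' = 2.8/(1−0.175) = 3.3939 K.
Change = 3.3939 − 3.2509 = 0.14 K.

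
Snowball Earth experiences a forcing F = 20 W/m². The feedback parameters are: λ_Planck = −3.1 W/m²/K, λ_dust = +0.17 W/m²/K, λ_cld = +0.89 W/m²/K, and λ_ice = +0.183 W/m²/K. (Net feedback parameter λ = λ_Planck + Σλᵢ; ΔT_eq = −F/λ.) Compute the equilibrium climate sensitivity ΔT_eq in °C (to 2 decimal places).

10.77 °C

Net feedback parameter λ = (−3.1) + (+0.17) + (+0.89) + (+0.183) = -1.857 W/m²/K.
ΔT = −F/λ = −20/(-1.857) = 10.77 °C.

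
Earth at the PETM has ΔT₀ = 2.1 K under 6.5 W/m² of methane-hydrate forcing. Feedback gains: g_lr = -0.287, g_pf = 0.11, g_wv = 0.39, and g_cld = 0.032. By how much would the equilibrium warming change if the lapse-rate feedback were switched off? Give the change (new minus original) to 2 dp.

1.71 K

Original: g = 0.245, ΔT = 2.1/(1−0.245) = 2.7815 K.
Without lapse-rate: g' = 0.532, ΔT' = 2.1/(1−0.532) = 4.4872 K.
Change = 4.4872 − 2.7815 = 1.71 K.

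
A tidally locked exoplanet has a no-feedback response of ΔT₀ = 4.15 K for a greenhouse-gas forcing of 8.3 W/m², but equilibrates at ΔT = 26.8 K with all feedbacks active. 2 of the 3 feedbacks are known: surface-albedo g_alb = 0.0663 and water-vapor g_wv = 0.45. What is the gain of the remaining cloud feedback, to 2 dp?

0.33

Amplification A = ΔT/ΔT₀ = 26.8/4.15 = 6.458.
Total gain g = 1 − 1/A = 1 − 1/6.458 = 0.8452.
Known gains sum to 0.0663 + 0.45 = 0.5163.
g_cld = 0.8452 − 0.5163 = 0.33.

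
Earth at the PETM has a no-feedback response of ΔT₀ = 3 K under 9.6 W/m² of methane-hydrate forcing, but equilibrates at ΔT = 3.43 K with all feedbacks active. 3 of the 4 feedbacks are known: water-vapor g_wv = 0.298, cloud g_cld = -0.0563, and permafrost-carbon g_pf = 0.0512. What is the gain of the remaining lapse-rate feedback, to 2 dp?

Amplification A = ΔT/ΔT₀ = 3.43/3 = 1.143.
Total gain g = 1 − 1/A = 1 − 1/1.143 = 0.1251.
Known gains sum to 0.298 − 0.0563 + 0.0512 = 0.2929.
g_lr = 0.1251 − 0.2929 = -0.17.

-0.17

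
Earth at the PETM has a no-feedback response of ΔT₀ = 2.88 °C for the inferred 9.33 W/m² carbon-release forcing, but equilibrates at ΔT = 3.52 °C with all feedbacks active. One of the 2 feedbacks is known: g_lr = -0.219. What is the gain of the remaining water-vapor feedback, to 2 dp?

Amplification A = ΔT/ΔT₀ = 3.52/2.88 = 1.222.
Total gain g = 1 − 1/A = 1 − 1/1.222 = 0.1817.
The known gain is -0.219.
g_wv = 0.1817 + 0.219 = 0.40.

0.40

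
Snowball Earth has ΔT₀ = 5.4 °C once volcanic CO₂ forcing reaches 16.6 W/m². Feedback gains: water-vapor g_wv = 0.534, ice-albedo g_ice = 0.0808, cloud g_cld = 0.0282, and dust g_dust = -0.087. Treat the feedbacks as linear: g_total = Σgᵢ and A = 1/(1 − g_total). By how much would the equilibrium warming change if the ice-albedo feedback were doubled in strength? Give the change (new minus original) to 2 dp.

Original: g = 0.556, ΔT = 5.4/(1−0.556) = 12.1622 °C.
With doubled ice-albedo: g' = 0.6368, ΔT' = 5.4/(1−0.6368) = 14.8678 °C.
Change = 14.8678 − 12.1622 = 2.71 °C.

2.71 °C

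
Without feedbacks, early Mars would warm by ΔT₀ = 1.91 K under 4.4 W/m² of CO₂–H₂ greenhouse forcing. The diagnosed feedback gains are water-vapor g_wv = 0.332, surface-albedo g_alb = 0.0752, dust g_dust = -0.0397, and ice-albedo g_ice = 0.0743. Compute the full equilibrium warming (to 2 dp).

Total gain g = 0.332 + 0.0752 − 0.0397 + 0.0743 = 0.4418.
Amplification A = 1/(1 − 0.4418) = 1.791.
ΔT = 1.91 × 1.791 = 3.42 K.

3.42 K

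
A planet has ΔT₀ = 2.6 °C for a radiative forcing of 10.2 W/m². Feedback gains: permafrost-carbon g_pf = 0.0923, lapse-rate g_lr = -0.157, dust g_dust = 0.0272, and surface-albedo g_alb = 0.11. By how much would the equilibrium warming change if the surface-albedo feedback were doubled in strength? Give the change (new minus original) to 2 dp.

Original: g = 0.0725, ΔT = 2.6/(1−0.0725) = 2.8032 °C.
With doubled surface-albedo: g' = 0.1825, ΔT' = 2.6/(1−0.1825) = 3.1804 °C.
Change = 3.1804 − 2.8032 = 0.38 °C.

0.38 °C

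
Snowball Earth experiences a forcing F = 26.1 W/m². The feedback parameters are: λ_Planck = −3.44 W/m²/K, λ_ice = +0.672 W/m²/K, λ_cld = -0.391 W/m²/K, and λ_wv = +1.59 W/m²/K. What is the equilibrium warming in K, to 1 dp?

Net feedback parameter λ = (−3.44) + (+0.672) + (-0.391) + (+1.59) = -1.569 W/m²/K.
ΔT = −F/λ = −26.1/(-1.569) = 16.6 K.

16.6 K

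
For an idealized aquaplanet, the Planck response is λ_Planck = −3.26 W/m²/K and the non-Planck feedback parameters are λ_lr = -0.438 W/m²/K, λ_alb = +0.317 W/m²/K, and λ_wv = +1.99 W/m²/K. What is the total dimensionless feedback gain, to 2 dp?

0.57

Convert to gains: g_lr = -0.438/3.26 = -0.1344; g_alb = 0.317/3.26 = 0.09724; g_wv = 1.99/3.26 = 0.6104.
Total gain g = 0.57324.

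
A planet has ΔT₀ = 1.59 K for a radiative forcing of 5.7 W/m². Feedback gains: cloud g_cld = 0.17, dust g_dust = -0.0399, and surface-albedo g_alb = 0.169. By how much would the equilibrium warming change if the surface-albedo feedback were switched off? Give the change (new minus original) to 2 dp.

Original: g = 0.2991, ΔT = 1.59/(1−0.2991) = 2.2685 K.
Without surface-albedo: g' = 0.1301, ΔT' = 1.59/(1−0.1301) = 1.8278 K.
Change = 1.8278 − 2.2685 = -0.44 K.

-0.44 K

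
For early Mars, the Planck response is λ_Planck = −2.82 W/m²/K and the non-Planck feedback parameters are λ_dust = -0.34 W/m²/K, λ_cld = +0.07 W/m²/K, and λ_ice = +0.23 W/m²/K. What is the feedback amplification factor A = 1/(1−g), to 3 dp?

Convert to gains: g_dust = -0.34/2.82 = -0.1206; g_cld = 0.07/2.82 = 0.02482; g_ice = 0.23/2.82 = 0.08156.
Total gain g = -0.01422.
A = 1/(1 + 0.01422) = 0.986.

0.986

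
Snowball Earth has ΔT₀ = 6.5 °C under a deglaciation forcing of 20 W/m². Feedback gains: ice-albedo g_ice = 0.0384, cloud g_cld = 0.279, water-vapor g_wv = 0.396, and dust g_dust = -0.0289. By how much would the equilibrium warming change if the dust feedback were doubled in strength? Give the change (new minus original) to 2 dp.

Original: g = 0.6845, ΔT = 6.5/(1−0.6845) = 20.6022 °C.
With doubled dust: g' = 0.6556, ΔT' = 6.5/(1−0.6556) = 18.8734 °C.
Change = 18.8734 − 20.6022 = -1.73 °C.

-1.73 °C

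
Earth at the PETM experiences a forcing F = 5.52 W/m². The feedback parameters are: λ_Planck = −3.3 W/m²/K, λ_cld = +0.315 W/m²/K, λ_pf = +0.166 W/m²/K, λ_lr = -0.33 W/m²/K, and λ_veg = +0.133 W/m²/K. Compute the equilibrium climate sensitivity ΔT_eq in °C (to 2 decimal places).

1.83 °C

Net feedback parameter λ = (−3.3) + (+0.315) + (+0.166) + (-0.33) + (+0.133) = -3.016 W/m²/K.
ΔT = −F/λ = −5.52/(-3.016) = 1.83 °C.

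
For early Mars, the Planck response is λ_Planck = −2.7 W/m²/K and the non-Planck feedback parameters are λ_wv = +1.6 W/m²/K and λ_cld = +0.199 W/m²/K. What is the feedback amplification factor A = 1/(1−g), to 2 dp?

Convert to gains: g_wv = 1.6/2.7 = 0.5926; g_cld = 0.199/2.7 = 0.0737.
Total gain g = 0.6663.
A = 1/(1 − 0.6663) = 3.00.

3.00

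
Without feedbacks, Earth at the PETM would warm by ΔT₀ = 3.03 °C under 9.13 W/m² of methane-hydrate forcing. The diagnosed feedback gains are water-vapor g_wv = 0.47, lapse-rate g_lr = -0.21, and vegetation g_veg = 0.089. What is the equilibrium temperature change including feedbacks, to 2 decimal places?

Total gain g = 0.47 − 0.21 + 0.089 = 0.349.
Amplification A = 1/(1 − 0.349) = 1.536.
ΔT = 3.03 × 1.536 = 4.65 °C.

4.65 °C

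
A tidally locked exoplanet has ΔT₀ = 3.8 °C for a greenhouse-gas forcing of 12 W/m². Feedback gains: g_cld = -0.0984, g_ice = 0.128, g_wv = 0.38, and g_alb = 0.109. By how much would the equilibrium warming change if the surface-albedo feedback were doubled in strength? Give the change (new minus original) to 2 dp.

Original: g = 0.5186, ΔT = 3.8/(1−0.5186) = 7.8936 °C.
With doubled surface-albedo: g' = 0.6276, ΔT' = 3.8/(1−0.6276) = 10.2041 °C.
Change = 10.2041 − 7.8936 = 2.31 °C.

2.31 °C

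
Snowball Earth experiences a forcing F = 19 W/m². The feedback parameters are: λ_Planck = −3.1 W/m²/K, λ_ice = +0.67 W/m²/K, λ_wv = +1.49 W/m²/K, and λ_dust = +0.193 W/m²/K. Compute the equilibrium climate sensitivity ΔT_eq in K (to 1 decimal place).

Net feedback parameter λ = (−3.1) + (+0.67) + (+1.49) + (+0.193) = -0.747 W/m²/K.
ΔT = −F/λ = −19/(-0.747) = 25.4 K.

25.4 K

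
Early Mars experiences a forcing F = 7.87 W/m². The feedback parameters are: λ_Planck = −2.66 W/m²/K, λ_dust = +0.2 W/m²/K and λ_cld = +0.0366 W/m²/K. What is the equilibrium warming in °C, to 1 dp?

3.2 °C

Net feedback parameter λ = (−2.66) + (+0.2) + (+0.0366) = -2.4234 W/m²/K.
ΔT = −F/λ = −7.87/(-2.4234) = 3.2 °C.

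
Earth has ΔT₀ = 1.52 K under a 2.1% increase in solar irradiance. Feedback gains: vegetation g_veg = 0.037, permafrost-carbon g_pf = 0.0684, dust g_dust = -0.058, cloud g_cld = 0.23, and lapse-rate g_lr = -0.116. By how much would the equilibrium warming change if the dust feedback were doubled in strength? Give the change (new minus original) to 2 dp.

-0.12 K

Original: g = 0.1614, ΔT = 1.52/(1−0.1614) = 1.8125 K.
With doubled dust: g' = 0.1034, ΔT' = 1.52/(1−0.1034) = 1.6953 K.
Change = 1.6953 − 1.8125 = -0.12 K.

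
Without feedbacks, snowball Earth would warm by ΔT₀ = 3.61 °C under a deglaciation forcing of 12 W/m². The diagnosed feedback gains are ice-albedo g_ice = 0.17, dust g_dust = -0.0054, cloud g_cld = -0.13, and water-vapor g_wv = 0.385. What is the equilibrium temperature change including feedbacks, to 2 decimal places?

6.22 °C

Total gain g = 0.17 − 0.0054 − 0.13 + 0.385 = 0.4196.
Amplification A = 1/(1 − 0.4196) = 1.723.
ΔT = 3.61 × 1.723 = 6.22 °C.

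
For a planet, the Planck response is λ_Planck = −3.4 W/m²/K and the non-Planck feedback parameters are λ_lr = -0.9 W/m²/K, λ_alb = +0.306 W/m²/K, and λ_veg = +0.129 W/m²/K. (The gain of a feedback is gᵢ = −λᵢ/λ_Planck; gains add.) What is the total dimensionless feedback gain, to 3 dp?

-0.137

Convert to gains: g_lr = -0.9/3.4 = -0.2647; g_alb = 0.306/3.4 = 0.09; g_veg = 0.129/3.4 = 0.03794.
Total gain g = -0.13676.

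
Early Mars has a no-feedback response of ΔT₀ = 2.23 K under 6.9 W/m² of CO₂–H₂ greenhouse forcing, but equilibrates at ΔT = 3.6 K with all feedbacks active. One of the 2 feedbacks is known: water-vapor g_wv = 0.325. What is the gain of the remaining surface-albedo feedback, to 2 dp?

Amplification A = ΔT/ΔT₀ = 3.6/2.23 = 1.614.
Total gain g = 1 − 1/A = 1 − 1/1.614 = 0.3804.
The known gain is 0.325.
g_alb = 0.3804 − 0.325 = 0.06.

0.06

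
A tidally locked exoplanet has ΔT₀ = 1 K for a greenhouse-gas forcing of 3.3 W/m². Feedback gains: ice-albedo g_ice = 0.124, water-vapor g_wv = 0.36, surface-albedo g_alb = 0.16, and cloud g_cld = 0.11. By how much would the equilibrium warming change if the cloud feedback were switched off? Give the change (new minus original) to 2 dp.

Original: g = 0.754, ΔT = 1/(1−0.754) = 4.0650 K.
Without cloud: g' = 0.644, ΔT' = 1/(1−0.644) = 2.8090 K.
Change = 2.8090 − 4.0650 = -1.26 K.

-1.26 K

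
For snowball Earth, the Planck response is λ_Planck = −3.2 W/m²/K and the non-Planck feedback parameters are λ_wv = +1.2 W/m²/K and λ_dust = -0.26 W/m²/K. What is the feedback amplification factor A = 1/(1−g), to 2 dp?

Convert to gains: g_wv = 1.2/3.2 = 0.375; g_dust = -0.26/3.2 = -0.08125.
Total gain g = 0.29375.
A = 1/(1 − 0.29375) = 1.42.

1.42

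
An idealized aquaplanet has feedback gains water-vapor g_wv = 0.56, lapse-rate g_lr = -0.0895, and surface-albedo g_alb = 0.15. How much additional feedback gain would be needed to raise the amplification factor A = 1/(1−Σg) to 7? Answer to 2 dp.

Current total gain = 0.6205.
Target gain for A = 7: g* = 1 − 1/7 = 0.8571.
Additional gain needed = 0.8571 − 0.6205 = 0.24.

0.24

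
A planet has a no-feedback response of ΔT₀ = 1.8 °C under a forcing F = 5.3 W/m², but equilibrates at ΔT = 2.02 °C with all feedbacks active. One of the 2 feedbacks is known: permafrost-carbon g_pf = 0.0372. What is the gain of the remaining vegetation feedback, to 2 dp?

Amplification A = ΔT/ΔT₀ = 2.02/1.8 = 1.122.
Total gain g = 1 − 1/A = 1 − 1/1.122 = 0.1087.
The known gain is 0.0372.
g_veg = 0.1087 − 0.0372 = 0.07.

0.07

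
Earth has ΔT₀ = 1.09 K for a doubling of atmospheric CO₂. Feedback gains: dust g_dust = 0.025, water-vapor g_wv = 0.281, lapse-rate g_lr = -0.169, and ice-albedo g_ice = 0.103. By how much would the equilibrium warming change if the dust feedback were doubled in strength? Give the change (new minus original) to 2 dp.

0.05 K

Original: g = 0.24, ΔT = 1.09/(1−0.24) = 1.4342 K.
With doubled dust: g' = 0.265, ΔT' = 1.09/(1−0.265) = 1.4830 K.
Change = 1.4830 − 1.4342 = 0.05 K.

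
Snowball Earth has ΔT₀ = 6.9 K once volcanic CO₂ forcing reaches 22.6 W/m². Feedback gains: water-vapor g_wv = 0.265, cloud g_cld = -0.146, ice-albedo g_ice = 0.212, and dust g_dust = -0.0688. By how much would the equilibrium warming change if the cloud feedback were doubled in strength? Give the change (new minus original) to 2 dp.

Original: g = 0.2622, ΔT = 6.9/(1−0.2622) = 9.3521 K.
With doubled cloud: g' = 0.1162, ΔT' = 6.9/(1−0.1162) = 7.8072 K.
Change = 7.8072 − 9.3521 = -1.54 K.

-1.54 K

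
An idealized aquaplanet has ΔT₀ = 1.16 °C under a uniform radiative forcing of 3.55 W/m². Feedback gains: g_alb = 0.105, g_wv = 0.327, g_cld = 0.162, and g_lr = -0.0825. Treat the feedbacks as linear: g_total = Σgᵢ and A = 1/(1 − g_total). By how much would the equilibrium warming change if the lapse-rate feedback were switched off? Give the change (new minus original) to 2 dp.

0.48 °C

Original: g = 0.5115, ΔT = 1.16/(1−0.5115) = 2.3746 °C.
Without lapse-rate: g' = 0.594, ΔT' = 1.16/(1−0.594) = 2.8571 °C.
Change = 2.8571 − 2.3746 = 0.48 °C.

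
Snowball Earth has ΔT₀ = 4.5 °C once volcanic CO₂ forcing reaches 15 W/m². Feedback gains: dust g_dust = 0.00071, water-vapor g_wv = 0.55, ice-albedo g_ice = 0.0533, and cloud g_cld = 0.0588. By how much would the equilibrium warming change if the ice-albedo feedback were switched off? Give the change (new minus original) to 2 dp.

-1.82 °C

Original: g = 0.66281, ΔT = 4.5/(1−0.66281) = 13.3456 °C.
Without ice-albedo: g' = 0.60951, ΔT' = 4.5/(1−0.60951) = 11.5240 °C.
Change = 11.5240 − 13.3456 = -1.82 °C.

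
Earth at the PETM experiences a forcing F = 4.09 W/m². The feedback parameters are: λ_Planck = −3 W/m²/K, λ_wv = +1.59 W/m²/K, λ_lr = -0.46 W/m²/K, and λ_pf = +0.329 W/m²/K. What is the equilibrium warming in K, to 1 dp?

2.7 K

Net feedback parameter λ = (−3) + (+1.59) + (-0.46) + (+0.329) = -1.541 W/m²/K.
ΔT = −F/λ = −4.09/(-1.541) = 2.7 K.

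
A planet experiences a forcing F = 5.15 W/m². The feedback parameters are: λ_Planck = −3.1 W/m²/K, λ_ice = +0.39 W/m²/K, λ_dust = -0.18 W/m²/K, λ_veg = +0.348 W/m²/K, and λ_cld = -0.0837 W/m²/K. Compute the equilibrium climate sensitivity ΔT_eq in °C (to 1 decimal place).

2.0 °C

Net feedback parameter λ = (−3.1) + (+0.39) + (-0.18) + (+0.348) + (-0.0837) = -2.6257 W/m²/K.
ΔT = −F/λ = −5.15/(-2.6257) = 2.0 °C.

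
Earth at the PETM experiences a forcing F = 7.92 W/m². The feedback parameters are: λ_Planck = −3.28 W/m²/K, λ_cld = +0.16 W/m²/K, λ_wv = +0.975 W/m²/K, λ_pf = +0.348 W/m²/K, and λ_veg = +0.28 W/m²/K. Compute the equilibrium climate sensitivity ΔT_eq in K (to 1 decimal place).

Net feedback parameter λ = (−3.28) + (+0.16) + (+0.975) + (+0.348) + (+0.28) = -1.517 W/m²/K.
ΔT = −F/λ = −7.92/(-1.517) = 5.2 K.

5.2 K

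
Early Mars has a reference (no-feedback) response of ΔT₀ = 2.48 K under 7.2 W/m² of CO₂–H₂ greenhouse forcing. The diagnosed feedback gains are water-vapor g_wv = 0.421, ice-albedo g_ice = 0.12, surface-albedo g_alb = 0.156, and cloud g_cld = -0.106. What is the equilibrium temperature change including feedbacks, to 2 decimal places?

6.06 K

Total gain g = 0.421 + 0.12 + 0.156 − 0.106 = 0.591.
Amplification A = 1/(1 − 0.591) = 2.445.
ΔT = 2.48 × 2.445 = 6.06 K.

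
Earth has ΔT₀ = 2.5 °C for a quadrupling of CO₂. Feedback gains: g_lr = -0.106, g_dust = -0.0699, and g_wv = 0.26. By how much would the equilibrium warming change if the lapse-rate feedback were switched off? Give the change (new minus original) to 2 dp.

0.36 °C

Original: g = 0.0841, ΔT = 2.5/(1−0.0841) = 2.7296 °C.
Without lapse-rate: g' = 0.1901, ΔT' = 2.5/(1−0.1901) = 3.0868 °C.
Change = 3.0868 − 2.7296 = 0.36 °C.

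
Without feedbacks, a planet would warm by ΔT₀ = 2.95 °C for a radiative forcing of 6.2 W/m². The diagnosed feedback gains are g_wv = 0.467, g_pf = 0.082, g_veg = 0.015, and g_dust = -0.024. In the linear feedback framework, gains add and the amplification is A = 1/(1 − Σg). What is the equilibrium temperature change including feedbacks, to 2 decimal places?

6.41 °C

Total gain g = 0.467 + 0.082 + 0.015 − 0.024 = 0.54.
Amplification A = 1/(1 − 0.54) = 2.174.
ΔT = 2.95 × 2.174 = 6.41 °C.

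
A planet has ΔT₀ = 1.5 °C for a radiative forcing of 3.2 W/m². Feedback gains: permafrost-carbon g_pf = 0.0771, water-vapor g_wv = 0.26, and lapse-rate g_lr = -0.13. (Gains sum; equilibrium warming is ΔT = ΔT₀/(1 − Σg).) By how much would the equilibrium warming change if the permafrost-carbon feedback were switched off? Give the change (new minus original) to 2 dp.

-0.17 °C

Original: g = 0.2071, ΔT = 1.5/(1−0.2071) = 1.8918 °C.
Without permafrost-carbon: g' = 0.13, ΔT' = 1.5/(1−0.13) = 1.7241 °C.
Change = 1.7241 − 1.8918 = -0.17 °C.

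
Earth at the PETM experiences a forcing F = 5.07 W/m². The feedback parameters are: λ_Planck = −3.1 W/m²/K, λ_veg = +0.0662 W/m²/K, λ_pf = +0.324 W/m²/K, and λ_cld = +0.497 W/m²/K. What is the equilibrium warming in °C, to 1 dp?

2.3 °C

Net feedback parameter λ = (−3.1) + (+0.0662) + (+0.324) + (+0.497) = -2.2128 W/m²/K.
ΔT = −F/λ = −5.07/(-2.2128) = 2.3 °C.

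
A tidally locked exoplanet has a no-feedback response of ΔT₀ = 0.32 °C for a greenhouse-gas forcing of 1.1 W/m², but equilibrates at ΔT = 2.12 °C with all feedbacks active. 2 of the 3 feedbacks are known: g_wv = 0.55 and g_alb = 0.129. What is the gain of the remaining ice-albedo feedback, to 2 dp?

0.17

Amplification A = ΔT/ΔT₀ = 2.12/0.32 = 6.625.
Total gain g = 1 − 1/A = 1 − 1/6.625 = 0.8491.
Known gains sum to 0.55 + 0.129 = 0.679.
g_ice = 0.8491 − 0.679 = 0.17.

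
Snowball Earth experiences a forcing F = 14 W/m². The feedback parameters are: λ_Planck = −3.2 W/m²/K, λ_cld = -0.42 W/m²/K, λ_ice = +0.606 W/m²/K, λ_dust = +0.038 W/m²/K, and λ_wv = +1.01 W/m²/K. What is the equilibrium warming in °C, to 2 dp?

Net feedback parameter λ = (−3.2) + (-0.42) + (+0.606) + (+0.038) + (+1.01) = -1.966 W/m²/K.
ΔT = −F/λ = −14/(-1.966) = 7.12 °C.

7.12 °C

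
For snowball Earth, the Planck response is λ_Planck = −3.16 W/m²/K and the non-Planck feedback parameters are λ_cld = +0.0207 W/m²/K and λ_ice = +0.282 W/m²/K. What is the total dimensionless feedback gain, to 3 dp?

Convert to gains: g_cld = 0.0207/3.16 = 0.006551; g_ice = 0.282/3.16 = 0.08924.
Total gain g = 0.095791.

0.096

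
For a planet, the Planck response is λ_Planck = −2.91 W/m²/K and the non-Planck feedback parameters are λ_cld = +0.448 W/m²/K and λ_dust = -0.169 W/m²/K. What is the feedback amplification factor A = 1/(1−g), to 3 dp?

1.106

Convert to gains: g_cld = 0.448/2.91 = 0.154; g_dust = -0.169/2.91 = -0.05808.
Total gain g = 0.09592.
A = 1/(1 − 0.09592) = 1.106.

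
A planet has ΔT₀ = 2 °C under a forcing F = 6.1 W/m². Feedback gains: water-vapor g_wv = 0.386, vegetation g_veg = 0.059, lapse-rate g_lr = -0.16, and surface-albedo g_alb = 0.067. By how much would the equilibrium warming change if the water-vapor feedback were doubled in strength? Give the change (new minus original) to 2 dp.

4.55 °C

Original: g = 0.352, ΔT = 2/(1−0.352) = 3.0864 °C.
With doubled water-vapor: g' = 0.738, ΔT' = 2/(1−0.738) = 7.6336 °C.
Change = 7.6336 − 3.0864 = 4.55 °C.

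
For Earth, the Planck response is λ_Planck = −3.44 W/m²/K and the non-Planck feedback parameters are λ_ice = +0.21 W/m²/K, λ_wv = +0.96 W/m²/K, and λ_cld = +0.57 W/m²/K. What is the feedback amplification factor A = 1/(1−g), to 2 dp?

2.02

Convert to gains: g_ice = 0.21/3.44 = 0.06105; g_wv = 0.96/3.44 = 0.2791; g_cld = 0.57/3.44 = 0.1657.
Total gain g = 0.50585.
A = 1/(1 − 0.50585) = 2.02.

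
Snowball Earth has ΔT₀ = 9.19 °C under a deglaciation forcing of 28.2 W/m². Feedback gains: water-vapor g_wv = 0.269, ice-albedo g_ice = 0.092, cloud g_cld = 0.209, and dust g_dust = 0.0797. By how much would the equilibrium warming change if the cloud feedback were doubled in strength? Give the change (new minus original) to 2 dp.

38.80 °C

Original: g = 0.6497, ΔT = 9.19/(1−0.6497) = 26.2347 °C.
With doubled cloud: g' = 0.8587, ΔT' = 9.19/(1−0.8587) = 65.0389 °C.
Change = 65.0389 − 26.2347 = 38.80 °C.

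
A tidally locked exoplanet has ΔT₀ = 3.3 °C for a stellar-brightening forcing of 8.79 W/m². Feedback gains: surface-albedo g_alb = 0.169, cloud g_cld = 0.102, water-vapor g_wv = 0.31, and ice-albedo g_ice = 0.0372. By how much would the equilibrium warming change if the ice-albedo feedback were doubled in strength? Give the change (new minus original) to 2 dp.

0.93 °C

Original: g = 0.6182, ΔT = 3.3/(1−0.6182) = 8.6433 °C.
With doubled ice-albedo: g' = 0.6554, ΔT' = 3.3/(1−0.6554) = 9.5763 °C.
Change = 9.5763 − 8.6433 = 0.93 °C.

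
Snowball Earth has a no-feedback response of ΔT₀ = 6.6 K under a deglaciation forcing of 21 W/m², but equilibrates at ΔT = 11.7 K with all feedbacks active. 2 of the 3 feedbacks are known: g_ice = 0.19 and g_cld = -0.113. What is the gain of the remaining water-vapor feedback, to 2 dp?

0.36

Amplification A = ΔT/ΔT₀ = 11.7/6.6 = 1.773.
Total gain g = 1 − 1/A = 1 − 1/1.773 = 0.436.
Known gains sum to 0.19 − 0.113 = 0.077.
g_wv = 0.436 − 0.077 = 0.36.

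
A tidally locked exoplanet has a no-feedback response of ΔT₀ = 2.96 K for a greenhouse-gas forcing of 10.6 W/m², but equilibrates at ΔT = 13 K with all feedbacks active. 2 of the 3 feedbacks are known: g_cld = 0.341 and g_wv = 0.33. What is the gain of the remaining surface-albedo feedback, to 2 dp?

0.10

Amplification A = ΔT/ΔT₀ = 13/2.96 = 4.392.
Total gain g = 1 − 1/A = 1 − 1/4.392 = 0.7723.
Known gains sum to 0.341 + 0.33 = 0.671.
g_alb = 0.7723 − 0.671 = 0.10.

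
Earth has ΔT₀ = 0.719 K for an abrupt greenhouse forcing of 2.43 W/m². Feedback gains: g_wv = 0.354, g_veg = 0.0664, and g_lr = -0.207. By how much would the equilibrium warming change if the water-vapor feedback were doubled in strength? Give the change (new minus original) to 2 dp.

0.75 K

Original: g = 0.2134, ΔT = 0.719/(1−0.2134) = 0.9141 K.
With doubled water-vapor: g' = 0.5674, ΔT' = 0.719/(1−0.5674) = 1.6620 K.
Change = 1.6620 − 0.9141 = 0.75 K.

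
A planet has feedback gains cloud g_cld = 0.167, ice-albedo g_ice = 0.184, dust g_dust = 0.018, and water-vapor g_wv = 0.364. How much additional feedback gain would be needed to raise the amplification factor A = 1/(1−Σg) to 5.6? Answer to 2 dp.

0.09

Current total gain = 0.733.
Target gain for A = 5.6: g* = 1 − 1/5.6 = 0.8214.
Additional gain needed = 0.8214 − 0.733 = 0.09.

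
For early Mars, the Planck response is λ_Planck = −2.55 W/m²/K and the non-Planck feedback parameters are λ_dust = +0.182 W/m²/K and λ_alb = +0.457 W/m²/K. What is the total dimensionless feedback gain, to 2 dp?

0.25

Convert to gains: g_dust = 0.182/2.55 = 0.07137; g_alb = 0.457/2.55 = 0.1792.
Total gain g = 0.25057.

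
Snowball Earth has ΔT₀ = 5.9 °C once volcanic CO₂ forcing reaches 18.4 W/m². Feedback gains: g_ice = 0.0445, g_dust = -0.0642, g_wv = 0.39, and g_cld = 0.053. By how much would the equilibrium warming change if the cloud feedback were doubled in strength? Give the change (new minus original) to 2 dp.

Original: g = 0.4233, ΔT = 5.9/(1−0.4233) = 10.2306 °C.
With doubled cloud: g' = 0.4763, ΔT' = 5.9/(1−0.4763) = 11.2660 °C.
Change = 11.2660 − 10.2306 = 1.04 °C.

1.04 °C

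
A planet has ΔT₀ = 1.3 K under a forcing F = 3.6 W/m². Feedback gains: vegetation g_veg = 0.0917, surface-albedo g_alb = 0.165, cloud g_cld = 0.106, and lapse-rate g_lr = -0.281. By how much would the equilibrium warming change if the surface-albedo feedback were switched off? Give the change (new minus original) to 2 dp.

Original: g = 0.0817, ΔT = 1.3/(1−0.0817) = 1.4157 K.
Without surface-albedo: g' = -0.0833, ΔT' = 1.3/(1+0.0833) = 1.2000 K.
Change = 1.2000 − 1.4157 = -0.22 K.

-0.22 K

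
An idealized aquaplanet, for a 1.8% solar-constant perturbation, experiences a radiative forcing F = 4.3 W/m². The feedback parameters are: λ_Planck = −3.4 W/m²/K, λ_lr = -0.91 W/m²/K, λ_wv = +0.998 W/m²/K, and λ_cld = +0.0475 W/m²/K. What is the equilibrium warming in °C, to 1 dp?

1.3 °C

Net feedback parameter λ = (−3.4) + (-0.91) + (+0.998) + (+0.0475) = -3.2645 W/m²/K.
ΔT = −F/λ = −4.3/(-3.2645) = 1.3 °C.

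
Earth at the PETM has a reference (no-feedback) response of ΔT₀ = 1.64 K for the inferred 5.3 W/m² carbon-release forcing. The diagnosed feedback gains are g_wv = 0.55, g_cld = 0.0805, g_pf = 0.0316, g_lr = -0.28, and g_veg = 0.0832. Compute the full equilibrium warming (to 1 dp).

Total gain g = 0.55 + 0.0805 + 0.0316 − 0.28 + 0.0832 = 0.4653.
Amplification A = 1/(1 − 0.4653) = 1.87.
ΔT = 1.64 × 1.87 = 3.1 K.

3.1 K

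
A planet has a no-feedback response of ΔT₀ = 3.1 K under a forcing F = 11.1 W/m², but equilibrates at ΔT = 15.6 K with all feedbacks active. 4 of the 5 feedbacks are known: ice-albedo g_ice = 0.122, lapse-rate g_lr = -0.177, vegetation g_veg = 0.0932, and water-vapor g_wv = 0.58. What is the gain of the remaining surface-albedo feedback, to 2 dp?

Amplification A = ΔT/ΔT₀ = 15.6/3.1 = 5.032.
Total gain g = 1 − 1/A = 1 − 1/5.032 = 0.8013.
Known gains sum to 0.122 − 0.177 + 0.0932 + 0.58 = 0.6182.
g_alb = 0.8013 − 0.6182 = 0.18.

0.18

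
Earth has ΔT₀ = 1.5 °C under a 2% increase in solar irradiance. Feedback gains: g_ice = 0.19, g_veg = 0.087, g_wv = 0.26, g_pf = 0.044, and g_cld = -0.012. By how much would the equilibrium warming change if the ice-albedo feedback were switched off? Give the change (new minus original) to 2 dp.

Original: g = 0.569, ΔT = 1.5/(1−0.569) = 3.4803 °C.
Without ice-albedo: g' = 0.379, ΔT' = 1.5/(1−0.379) = 2.4155 °C.
Change = 2.4155 − 3.4803 = -1.06 °C.

-1.06 °C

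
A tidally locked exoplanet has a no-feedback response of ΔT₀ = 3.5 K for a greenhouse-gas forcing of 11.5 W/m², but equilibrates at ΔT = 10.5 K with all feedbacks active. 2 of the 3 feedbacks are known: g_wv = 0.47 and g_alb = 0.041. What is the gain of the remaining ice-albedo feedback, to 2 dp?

Amplification A = ΔT/ΔT₀ = 10.5/3.5 = 3.
Total gain g = 1 − 1/A = 1 − 1/3 = 0.6667.
Known gains sum to 0.47 + 0.041 = 0.511.
g_ice = 0.6667 − 0.511 = 0.16.

0.16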